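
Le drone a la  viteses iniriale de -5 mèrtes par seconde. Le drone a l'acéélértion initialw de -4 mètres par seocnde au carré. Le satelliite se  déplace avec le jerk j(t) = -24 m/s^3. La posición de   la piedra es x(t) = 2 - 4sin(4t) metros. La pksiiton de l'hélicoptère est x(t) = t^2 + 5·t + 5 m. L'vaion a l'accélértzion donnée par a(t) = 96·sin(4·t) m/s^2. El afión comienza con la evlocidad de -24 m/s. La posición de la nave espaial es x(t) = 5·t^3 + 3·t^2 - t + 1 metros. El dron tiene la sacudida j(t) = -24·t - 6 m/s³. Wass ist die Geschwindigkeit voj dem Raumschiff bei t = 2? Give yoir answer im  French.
Nous devons dériver notre équation de la position x(t) = 5·t^3 + 3·t^2 - t + 1 1 fois. En prenant d/dt de x(t), nous trouvons v(t) = 15·t^2 + 6·t - 1. De l'équation de la vitesse v(t) = 15·t^2 + 6·t - 1, nous substituons t = 2 pour obtenir v = 71.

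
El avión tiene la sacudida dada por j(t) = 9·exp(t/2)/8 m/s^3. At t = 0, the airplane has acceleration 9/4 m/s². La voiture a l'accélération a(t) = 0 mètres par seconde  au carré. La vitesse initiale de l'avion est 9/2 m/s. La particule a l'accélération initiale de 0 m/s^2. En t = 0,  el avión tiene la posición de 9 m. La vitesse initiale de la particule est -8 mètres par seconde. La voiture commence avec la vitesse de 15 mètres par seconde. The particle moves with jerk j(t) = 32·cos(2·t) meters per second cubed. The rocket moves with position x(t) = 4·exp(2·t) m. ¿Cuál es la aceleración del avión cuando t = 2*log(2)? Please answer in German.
Ausgehend von dem Ruck j(t) = 9·exp(t/2)/8, nehmen wir 1 Stammfunktion. Durch Integration von dem Ruck und Verwendung der Anfangsbedingung a(0) = 9/4, erhalten wir a(t) = 9·exp(t/2)/4. Mit a(t) = 9·exp(t/2)/4 und Einsetzen von t = 2*log(2), finden wir a = 9/2.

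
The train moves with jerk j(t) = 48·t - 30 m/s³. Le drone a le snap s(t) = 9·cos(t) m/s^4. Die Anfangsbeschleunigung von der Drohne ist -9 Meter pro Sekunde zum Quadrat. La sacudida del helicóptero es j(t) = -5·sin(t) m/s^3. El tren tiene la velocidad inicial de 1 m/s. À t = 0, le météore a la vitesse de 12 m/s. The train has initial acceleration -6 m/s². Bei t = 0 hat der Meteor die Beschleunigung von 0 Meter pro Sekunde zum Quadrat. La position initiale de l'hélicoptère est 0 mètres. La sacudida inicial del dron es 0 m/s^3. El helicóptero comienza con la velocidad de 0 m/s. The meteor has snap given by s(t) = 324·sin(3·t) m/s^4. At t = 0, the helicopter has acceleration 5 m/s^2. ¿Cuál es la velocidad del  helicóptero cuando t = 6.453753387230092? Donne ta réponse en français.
Nous devons intégrer notre équation du jerk j(t) = -5·sin(t) 2 fois. L'intégrale du jerk est l'accélération. En utilisant a(0) = 5, nous obtenons a(t) = 5·cos(t). L'intégrale de l'accélération, avec v(0) = 0, donne la vitesse: v(t) = 5·sin(t). Nous avons la vitesse v(t) = 5·sin(t). En substituant t = 6.453753387230092: v(6.453753387230092) = 0.848711063911051.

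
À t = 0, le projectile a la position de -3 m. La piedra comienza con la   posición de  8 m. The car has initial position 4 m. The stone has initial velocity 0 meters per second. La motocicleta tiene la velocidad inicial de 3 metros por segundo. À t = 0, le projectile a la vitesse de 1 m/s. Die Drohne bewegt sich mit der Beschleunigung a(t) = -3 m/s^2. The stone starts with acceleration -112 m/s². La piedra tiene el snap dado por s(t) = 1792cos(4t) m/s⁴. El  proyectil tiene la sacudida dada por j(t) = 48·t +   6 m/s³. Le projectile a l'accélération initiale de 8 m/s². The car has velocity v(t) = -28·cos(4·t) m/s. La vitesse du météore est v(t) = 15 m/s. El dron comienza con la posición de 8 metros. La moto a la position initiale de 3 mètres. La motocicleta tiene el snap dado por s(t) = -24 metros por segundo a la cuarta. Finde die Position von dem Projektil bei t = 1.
Um dies zu lösen, müssen wir 3 Integrale unserer Gleichung für den Ruck j(t) = 48·t + 6 finden. Die Stammfunktion von dem Ruck ist die Beschleunigung. Mit a(0) = 8 erhalten wir a(t) = 24·t^2 + 6·t + 8. Durch Integration von der Beschleunigung und Verwendung der Anfangsbedingung v(0) = 1, erhalten wir v(t) = 8·t^3 + 3·t^2 + 8·t + 1. Die Stammfunktion von der Geschwindigkeit ist die Position. Mit x(0) = -3 erhalten wir x(t) = 2·t^4 + t^3 + 4·t^2 + t - 3. Wir haben die Position x(t) = 2·t^4 + t^3 + 4·t^2 + t - 3. Durch Einsetzen von t = 1: x(1) = 5.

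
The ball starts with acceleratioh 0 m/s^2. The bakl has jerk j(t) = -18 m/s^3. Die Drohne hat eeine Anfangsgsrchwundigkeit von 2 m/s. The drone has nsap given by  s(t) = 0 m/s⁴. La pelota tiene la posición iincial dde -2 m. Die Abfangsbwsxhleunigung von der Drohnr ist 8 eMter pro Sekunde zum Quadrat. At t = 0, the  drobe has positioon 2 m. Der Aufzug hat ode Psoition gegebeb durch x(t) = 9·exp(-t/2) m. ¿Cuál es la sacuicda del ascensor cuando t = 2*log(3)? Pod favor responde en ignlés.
Starting from position x(t) = 9·exp(-t/2), we take 3 derivatives. The derivative of position gives velocity: v(t) = -9·exp(-t/2)/2. Differentiating velocity, we get acceleration: a(t) = 9·exp(-t/2)/4. Differentiating acceleration, we get jerk: j(t) = -9·exp(-t/2)/8. From the given jerk equation j(t) = -9·exp(-t/2)/8, we substitute t = 2*log(3) to get j = -3/8.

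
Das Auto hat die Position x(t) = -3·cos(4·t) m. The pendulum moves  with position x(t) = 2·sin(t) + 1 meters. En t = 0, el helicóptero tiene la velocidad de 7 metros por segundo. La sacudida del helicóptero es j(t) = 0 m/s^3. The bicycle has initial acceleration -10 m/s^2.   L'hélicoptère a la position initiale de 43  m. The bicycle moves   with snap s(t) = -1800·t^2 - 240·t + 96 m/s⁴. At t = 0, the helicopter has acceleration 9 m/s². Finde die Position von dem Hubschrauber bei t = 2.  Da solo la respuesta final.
Bei t = 2, x = 75.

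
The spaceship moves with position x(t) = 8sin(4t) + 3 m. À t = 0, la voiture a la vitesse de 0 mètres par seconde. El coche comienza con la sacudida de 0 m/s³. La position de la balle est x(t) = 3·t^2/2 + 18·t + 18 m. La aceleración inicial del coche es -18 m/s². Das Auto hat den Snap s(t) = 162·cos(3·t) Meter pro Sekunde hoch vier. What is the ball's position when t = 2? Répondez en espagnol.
De la ecuación de la posición x(t) = 3·t^2/2 + 18·t + 18, sustituimos t = 2 para obtener x = 60.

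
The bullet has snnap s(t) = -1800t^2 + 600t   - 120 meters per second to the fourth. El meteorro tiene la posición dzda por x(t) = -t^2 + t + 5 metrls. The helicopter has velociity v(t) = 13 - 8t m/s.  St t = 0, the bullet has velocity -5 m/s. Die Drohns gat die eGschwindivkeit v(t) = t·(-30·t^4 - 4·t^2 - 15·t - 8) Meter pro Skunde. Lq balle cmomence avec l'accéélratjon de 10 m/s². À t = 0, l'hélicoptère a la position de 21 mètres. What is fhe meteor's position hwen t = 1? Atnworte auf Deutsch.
Mit x(t) = -t^2 + t + 5 und Einsetzen von t = 1, finden wir x = 5.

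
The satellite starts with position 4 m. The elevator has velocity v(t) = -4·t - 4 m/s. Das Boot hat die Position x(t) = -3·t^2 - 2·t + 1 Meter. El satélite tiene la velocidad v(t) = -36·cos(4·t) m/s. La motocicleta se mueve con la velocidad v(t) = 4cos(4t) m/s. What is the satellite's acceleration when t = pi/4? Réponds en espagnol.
Partiendo de la velocidad v(t) = -36·cos(4·t), tomamos 1 derivada. La derivada de la velocidad da la aceleración: a(t) = 144·sin(4·t). De la ecuación de la aceleración a(t) = 144·sin(4·t), sustituimos t = pi/4 para obtener a = 0.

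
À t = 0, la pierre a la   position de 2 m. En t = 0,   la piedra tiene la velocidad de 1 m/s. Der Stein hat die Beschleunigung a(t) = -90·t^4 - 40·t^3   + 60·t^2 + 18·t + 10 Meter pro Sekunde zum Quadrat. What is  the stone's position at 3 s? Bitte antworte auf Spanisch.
Para resolver esto, necesitamos tomar 2 integrales de nuestra ecuación de la aceleración a(t) = -90·t^4 - 40·t^3 + 60·t^2 + 18·t + 10. Tomando ∫a(t)dt y aplicando v(0) = 1, encontramos v(t) = -18·t^5 - 10·t^4 + 20·t^3 + 9·t^2 + 10·t + 1. Integrando la velocidad y usando la condición inicial x(0) = 2, obtenemos x(t) = -3·t^6 - 2·t^5 + 5·t^4 + 3·t^3 + 5·t^2 + t + 2. De la ecuación de la posición x(t) = -3·t^6 - 2·t^5 + 5·t^4 + 3·t^3 + 5·t^2 + t + 2, sustituimos t = 3 para obtener x = -2137.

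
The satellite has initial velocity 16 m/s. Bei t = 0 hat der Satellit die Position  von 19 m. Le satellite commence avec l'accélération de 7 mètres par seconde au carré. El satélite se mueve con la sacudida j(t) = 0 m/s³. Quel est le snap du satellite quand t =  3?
En partant du jerk j(t) = 0, nous prenons 1 dérivée. En dérivant le jerk, nous obtenons le snap: s(t) = 0. De l'équation du snap s(t) = 0, nous substituons t = 3 pour obtenir s = 0.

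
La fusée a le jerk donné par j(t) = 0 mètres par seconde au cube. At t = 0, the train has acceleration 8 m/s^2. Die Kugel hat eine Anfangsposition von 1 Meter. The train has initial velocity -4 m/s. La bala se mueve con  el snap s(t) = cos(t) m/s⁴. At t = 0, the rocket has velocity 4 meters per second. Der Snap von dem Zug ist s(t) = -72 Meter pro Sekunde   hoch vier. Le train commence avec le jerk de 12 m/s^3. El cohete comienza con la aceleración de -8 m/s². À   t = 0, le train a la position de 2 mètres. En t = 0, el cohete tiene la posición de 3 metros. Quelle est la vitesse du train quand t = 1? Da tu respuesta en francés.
Nous devons trouver l'intégrale de notre équation du snap s(t) = -72 3 fois. La primitive du snap, avec j(0) = 12, donne le jerk: j(t) = 12 - 72·t. En intégrant le jerk et en utilisant la condition initiale a(0) = 8, nous obtenons a(t) = -36·t^2 + 12·t + 8. La primitive de l'accélération est la vitesse. En utilisant v(0) = -4, nous obtenons v(t) = -12·t^3 + 6·t^2 + 8·t - 4. De l'équation de la vitesse v(t) = -12·t^3 + 6·t^2 + 8·t - 4, nous substituons t = 1 pour obtenir v = -2.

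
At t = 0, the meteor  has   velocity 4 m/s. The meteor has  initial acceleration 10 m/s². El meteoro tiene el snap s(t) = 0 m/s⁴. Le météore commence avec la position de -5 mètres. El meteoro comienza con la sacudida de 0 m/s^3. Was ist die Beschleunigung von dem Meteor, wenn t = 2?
Ausgehend von dem Snap s(t) = 0, nehmen wir 2 Integrale. Das Integral von dem Snap ist der Ruck. Mit j(0) = 0 erhalten wir j(t) = 0. Das Integral von dem Ruck, mit a(0) = 10, ergibt die Beschleunigung: a(t) = 10. Mit a(t) = 10 und Einsetzen von t = 2, finden wir a = 10.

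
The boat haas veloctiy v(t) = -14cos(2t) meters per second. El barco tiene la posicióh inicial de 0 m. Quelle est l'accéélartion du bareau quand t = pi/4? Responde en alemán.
Wir müssen unsere Gleichung für die Geschwindigkeit v(t) = -14·cos(2·t) 1-mal ableiten. Durch Ableiten von der Geschwindigkeit erhalten wir die Beschleunigung: a(t) = 28·sin(2·t). Mit a(t) = 28·sin(2·t) und Einsetzen von t = pi/4, finden wir a = 28.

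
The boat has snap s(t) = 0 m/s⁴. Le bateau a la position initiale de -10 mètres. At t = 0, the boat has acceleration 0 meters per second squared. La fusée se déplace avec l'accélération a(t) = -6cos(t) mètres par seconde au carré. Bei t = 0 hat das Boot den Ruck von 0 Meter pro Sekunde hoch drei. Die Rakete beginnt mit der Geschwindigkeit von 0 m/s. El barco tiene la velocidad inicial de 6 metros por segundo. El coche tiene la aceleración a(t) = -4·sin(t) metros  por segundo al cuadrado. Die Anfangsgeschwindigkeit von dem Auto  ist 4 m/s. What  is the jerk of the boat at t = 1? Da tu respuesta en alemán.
Wir müssen unsere Gleichung für den Snap s(t) = 0 1-mal integrieren. Durch Integration von dem Snap und Verwendung der Anfangsbedingung j(0) = 0, erhalten wir j(t) = 0. Mit j(t) = 0 und Einsetzen von t = 1, finden wir j = 0.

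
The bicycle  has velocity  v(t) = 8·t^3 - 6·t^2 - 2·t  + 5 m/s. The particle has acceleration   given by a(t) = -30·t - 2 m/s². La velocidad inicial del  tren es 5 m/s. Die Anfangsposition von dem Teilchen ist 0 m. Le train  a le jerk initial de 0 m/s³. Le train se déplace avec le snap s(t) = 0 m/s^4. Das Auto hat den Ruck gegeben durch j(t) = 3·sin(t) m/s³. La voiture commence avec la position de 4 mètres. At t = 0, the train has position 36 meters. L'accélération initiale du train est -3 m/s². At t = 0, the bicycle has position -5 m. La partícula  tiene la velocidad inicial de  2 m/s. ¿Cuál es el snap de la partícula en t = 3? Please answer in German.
Wir müssen unsere Gleichung für die Beschleunigung a(t) = -30·t - 2 2-mal ableiten. Durch Ableiten von der Beschleunigung erhalten wir den Ruck: j(t) = -30. Mit d/dt von j(t) finden wir s(t) = 0. Wir haben den Snap s(t) = 0. Durch Einsetzen von t = 3: s(3) = 0.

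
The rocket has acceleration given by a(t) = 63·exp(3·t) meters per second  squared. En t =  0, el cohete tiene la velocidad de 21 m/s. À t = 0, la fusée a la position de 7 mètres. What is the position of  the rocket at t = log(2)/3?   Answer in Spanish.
Partiendo de la aceleración a(t) = 63·exp(3·t), tomamos 2 integrales. La integral de la aceleración, con v(0) = 21, da la velocidad: v(t) = 21·exp(3·t). La integral de la velocidad es la posición. Usando x(0) = 7, obtenemos x(t) = 7·exp(3·t). Usando x(t) = 7·exp(3·t) y sustituyendo t = log(2)/3, encontramos x = 14.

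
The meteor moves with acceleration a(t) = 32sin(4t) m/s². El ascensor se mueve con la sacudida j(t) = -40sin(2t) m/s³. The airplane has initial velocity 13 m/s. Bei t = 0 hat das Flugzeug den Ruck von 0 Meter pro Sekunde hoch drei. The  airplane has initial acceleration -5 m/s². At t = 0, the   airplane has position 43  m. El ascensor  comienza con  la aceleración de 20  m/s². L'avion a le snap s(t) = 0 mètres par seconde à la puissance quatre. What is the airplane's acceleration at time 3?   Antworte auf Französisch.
Pour résoudre ceci, nous devons prendre 2 primitives de notre équation du snap s(t) = 0. La primitive du snap est le jerk. En utilisant j(0) = 0, nous obtenons j(t) = 0. En prenant ∫j(t)dt et en appliquant a(0) = -5, nous trouvons a(t) = -5. Nous avons l'accélération a(t) = -5. En substituant t = 3: a(3) = -5.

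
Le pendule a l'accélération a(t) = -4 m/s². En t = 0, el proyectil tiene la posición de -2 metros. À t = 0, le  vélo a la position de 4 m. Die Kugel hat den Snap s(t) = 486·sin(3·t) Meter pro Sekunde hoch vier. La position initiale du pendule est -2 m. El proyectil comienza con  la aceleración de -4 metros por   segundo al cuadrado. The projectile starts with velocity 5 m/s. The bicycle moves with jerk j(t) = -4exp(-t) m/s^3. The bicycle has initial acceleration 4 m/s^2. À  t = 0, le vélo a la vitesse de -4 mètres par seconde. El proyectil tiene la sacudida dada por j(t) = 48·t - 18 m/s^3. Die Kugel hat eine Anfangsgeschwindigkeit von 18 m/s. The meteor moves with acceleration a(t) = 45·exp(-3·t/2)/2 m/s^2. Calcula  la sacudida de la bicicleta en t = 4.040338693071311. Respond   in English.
Using j(t) = -4·exp(-t) and substituting t = 4.040338693071311, we find j = -0.0703660531314364.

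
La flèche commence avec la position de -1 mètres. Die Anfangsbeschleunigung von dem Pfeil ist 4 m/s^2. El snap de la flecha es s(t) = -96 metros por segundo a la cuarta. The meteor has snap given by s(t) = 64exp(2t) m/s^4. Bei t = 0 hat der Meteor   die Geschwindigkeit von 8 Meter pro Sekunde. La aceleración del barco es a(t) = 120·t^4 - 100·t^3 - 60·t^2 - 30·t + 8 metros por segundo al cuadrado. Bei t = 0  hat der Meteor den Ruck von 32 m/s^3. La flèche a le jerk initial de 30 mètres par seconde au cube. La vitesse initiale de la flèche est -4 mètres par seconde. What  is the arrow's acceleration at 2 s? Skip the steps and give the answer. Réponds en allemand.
Bei t = 2, a = -128.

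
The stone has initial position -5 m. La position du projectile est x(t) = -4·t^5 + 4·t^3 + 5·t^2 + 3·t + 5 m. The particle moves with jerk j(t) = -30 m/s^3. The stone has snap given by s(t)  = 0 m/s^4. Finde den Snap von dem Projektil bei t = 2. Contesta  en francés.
En partant de la position x(t) = -4·t^5 + 4·t^3 + 5·t^2 + 3·t + 5, nous prenons 4 dérivées. En dérivant la position, nous obtenons la vitesse: v(t) = -20·t^4 + 12·t^2 + 10·t + 3. En prenant d/dt de v(t), nous trouvons a(t) = -80·t^3 + 24·t + 10. En prenant d/dt de a(t), nous trouvons j(t) = 24 - 240·t^2. La dérivée du jerk donne le snap: s(t) = -480·t. Nous avons le snap s(t) = -480·t. En substituant t = 2: s(2) = -960.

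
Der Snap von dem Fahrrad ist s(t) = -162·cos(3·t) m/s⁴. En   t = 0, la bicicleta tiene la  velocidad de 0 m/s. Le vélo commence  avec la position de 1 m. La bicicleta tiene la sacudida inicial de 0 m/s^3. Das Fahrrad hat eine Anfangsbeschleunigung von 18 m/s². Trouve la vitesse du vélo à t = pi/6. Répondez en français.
En partant du snap s(t) = -162·cos(3·t), nous prenons 3 primitives. La primitive du snap, avec j(0) = 0, donne le jerk: j(t) = -54·sin(3·t). La primitive du jerk est l'accélération. En utilisant a(0) = 18, nous obtenons a(t) = 18·cos(3·t). L'intégrale de l'accélération est la vitesse. En utilisant v(0) = 0, nous obtenons v(t) = 6·sin(3·t). De l'équation de la vitesse v(t) = 6·sin(3·t), nous substituons t = pi/6 pour obtenir v = 6.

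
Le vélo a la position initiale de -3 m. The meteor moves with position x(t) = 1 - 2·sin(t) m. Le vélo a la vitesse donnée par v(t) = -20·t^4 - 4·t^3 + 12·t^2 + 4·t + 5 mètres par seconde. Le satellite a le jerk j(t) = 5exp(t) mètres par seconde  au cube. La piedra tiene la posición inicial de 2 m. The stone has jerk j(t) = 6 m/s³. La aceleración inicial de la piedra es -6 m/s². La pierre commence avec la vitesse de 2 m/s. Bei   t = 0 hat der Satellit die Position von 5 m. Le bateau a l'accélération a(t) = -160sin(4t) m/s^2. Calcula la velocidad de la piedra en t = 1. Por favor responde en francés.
Pour résoudre ceci, nous devons prendre 2 intégrales de notre équation du jerk j(t) = 6. En prenant ∫j(t)dt et en appliquant a(0) = -6, nous trouvons a(t) = 6·t - 6. L'intégrale de l'accélération est la vitesse. En utilisant v(0) = 2, nous obtenons v(t) = 3·t^2 - 6·t + 2. En utilisant v(t) = 3·t^2 - 6·t + 2 et en substituant t = 1, nous trouvons v = -1.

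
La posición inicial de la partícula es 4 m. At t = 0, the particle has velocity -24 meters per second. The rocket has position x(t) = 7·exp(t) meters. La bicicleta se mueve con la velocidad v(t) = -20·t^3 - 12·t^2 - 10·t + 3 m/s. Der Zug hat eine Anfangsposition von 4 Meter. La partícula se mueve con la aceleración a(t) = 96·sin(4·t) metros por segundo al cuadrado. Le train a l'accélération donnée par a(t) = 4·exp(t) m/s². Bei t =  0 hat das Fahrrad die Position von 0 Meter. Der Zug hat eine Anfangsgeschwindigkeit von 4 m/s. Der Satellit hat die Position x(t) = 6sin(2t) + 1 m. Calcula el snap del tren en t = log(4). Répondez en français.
Nous devons dériver notre équation de l'accélération a(t) = 4·exp(t) 2 fois. En dérivant l'accélération, nous obtenons le jerk: j(t) = 4·exp(t). La dérivée du jerk donne le snap: s(t) = 4·exp(t). En utilisant s(t) = 4·exp(t) et en substituant t = log(4), nous trouvons s = 16.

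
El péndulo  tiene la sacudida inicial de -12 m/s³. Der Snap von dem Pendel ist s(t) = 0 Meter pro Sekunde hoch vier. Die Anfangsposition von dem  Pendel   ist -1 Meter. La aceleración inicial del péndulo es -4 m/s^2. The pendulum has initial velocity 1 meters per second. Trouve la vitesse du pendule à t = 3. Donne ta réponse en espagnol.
Partiendo del snap s(t) = 0, tomamos 3 integrales. La integral del snap es la sacudida. Usando j(0) = -12, obtenemos j(t) = -12. La integral de la sacudida es la aceleración. Usando a(0) = -4, obtenemos a(t) = -12·t - 4. Integrando la aceleración y usando la condición inicial v(0) = 1, obtenemos v(t) = -6·t^2 - 4·t + 1. Tenemos la velocidad v(t) = -6·t^2 - 4·t + 1. Sustituyendo t = 3: v(3) = -65.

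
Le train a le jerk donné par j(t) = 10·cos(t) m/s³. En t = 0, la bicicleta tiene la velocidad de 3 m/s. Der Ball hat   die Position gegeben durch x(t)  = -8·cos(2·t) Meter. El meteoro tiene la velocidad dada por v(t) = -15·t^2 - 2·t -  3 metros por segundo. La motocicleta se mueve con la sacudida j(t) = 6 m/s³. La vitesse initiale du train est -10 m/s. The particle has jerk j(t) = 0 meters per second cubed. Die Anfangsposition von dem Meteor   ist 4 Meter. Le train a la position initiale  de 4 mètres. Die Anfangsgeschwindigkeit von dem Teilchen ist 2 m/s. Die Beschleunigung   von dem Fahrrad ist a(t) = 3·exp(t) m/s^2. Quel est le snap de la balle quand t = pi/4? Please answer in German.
Um dies zu lösen, müssen wir 4 Ableitungen unserer Gleichung für die Position x(t) = -8·cos(2·t) nehmen. Mit d/dt von x(t) finden wir v(t) = 16·sin(2·t). Mit d/dt von v(t) finden wir a(t) = 32·cos(2·t). Die Ableitung von der Beschleunigung ergibt den Ruck: j(t) = -64·sin(2·t). Durch Ableiten von dem Ruck erhalten wir den Snap: s(t) = -128·cos(2·t). Mit s(t) = -128·cos(2·t) und Einsetzen von t = pi/4, finden wir s = 0.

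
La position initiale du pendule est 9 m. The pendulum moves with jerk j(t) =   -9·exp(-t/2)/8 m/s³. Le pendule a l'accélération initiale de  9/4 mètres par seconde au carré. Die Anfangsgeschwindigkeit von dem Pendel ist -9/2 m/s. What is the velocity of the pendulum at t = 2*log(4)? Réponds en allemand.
Um dies zu lösen, müssen wir 2 Integrale unserer Gleichung für den Ruck j(t) = -9·exp(-t/2)/8 finden. Das Integral von dem Ruck ist die Beschleunigung. Mit a(0) = 9/4 erhalten wir a(t) = 9·exp(-t/2)/4. Durch Integration von der Beschleunigung und Verwendung der Anfangsbedingung v(0) = -9/2, erhalten wir v(t) = -9·exp(-t/2)/2. Mit v(t) = -9·exp(-t/2)/2 und Einsetzen von t = 2*log(4), finden wir v = -9/8.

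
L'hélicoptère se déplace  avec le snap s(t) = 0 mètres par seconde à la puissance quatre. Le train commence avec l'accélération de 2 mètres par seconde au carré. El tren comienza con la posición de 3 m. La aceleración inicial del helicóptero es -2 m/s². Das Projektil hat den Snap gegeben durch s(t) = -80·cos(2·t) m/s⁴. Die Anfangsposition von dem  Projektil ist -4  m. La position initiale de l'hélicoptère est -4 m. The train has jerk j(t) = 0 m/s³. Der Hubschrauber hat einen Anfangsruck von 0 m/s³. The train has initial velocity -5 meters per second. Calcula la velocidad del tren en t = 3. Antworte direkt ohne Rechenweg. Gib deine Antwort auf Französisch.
v(3) = 1.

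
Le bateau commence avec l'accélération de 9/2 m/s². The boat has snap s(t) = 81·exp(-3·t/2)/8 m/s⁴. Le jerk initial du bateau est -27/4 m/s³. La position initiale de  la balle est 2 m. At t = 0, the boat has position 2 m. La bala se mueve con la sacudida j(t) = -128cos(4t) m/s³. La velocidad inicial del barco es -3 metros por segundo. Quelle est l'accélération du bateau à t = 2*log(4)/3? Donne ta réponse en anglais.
To find the answer, we compute 2 antiderivatives of s(t) = 81·exp(-3·t/2)/8. Taking ∫s(t)dt and applying j(0) = -27/4, we find j(t) = -27·exp(-3·t/2)/4. Taking ∫j(t)dt and applying a(0) = 9/2, we find a(t) = 9·exp(-3·t/2)/2. We have acceleration a(t) = 9·exp(-3·t/2)/2. Substituting t = 2*log(4)/3: a(2*log(4)/3) = 9/8.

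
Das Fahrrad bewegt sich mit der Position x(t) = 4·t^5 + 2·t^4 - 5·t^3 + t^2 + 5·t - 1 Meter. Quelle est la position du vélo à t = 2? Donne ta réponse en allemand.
Aus der Gleichung für die Position x(t) = 4·t^5 + 2·t^4 - 5·t^3 + t^2 + 5·t - 1, setzen wir t = 2 ein und erhalten x = 133.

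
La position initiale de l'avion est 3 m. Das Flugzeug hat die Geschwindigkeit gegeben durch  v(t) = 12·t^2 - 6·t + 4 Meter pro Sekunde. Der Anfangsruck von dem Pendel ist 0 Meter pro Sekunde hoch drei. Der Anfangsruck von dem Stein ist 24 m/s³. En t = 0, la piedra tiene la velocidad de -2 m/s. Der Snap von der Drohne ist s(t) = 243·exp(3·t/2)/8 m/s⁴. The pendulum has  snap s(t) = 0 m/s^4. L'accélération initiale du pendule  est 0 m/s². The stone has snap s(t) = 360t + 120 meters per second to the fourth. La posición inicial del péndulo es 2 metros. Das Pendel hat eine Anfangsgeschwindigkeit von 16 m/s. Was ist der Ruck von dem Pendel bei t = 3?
Um dies zu lösen, müssen wir 1 Stammfunktion unserer Gleichung für den Snap s(t) = 0 finden. Das Integral von dem Snap, mit j(0) = 0, ergibt den Ruck: j(t) = 0. Mit j(t) = 0 und Einsetzen von t = 3, finden wir j = 0.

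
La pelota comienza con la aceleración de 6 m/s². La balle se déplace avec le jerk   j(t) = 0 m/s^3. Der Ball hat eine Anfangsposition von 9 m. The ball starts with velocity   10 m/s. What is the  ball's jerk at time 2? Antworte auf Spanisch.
Usando j(t) = 0 y sustituyendo t = 2, encontramos j = 0.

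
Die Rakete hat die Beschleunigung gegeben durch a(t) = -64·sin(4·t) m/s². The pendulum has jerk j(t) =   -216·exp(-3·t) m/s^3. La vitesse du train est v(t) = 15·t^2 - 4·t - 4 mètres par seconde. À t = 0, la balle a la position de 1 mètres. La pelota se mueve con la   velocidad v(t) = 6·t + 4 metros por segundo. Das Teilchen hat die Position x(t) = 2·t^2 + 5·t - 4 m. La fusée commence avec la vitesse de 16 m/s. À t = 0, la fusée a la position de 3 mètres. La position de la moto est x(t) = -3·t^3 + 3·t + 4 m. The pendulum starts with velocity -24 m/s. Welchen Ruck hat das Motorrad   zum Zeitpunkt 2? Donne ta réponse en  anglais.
We must differentiate our position equation x(t) = -3·t^3 + 3·t + 4 3 times. The derivative of position gives velocity: v(t) = 3 - 9·t^2. Differentiating velocity, we get acceleration: a(t) = -18·t. Differentiating acceleration, we get jerk: j(t) = -18. From the given jerk equation j(t) = -18, we substitute t = 2 to get j = -18.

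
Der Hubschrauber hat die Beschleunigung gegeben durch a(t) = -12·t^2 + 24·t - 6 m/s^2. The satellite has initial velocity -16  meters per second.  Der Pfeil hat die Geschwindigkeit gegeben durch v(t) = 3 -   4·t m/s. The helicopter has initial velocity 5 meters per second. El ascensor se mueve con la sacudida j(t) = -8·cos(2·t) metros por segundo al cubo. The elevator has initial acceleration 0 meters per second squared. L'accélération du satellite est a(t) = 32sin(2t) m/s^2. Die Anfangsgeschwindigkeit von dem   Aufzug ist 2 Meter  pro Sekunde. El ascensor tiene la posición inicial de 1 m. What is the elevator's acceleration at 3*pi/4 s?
To solve this, we need to take 1 integral of our jerk equation j(t) = -8·cos(2·t). The antiderivative of jerk is acceleration. Using a(0) = 0, we get a(t) = -4·sin(2·t). From the given acceleration equation a(t) = -4·sin(2·t), we substitute t = 3*pi/4 to get a = 4.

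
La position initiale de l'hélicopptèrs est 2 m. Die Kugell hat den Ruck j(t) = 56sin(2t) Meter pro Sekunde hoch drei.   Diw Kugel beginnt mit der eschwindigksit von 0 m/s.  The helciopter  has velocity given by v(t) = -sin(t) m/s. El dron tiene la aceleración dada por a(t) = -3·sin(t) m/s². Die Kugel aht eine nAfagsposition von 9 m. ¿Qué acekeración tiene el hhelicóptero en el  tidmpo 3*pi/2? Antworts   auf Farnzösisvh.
Nous devons dériver notre équation de la vitesse v(t) = -sin(t) 1 fois. En prenant d/dt de v(t), nous trouvons a(t) = -cos(t). De l'équation de l'accélération a(t) = -cos(t), nous substituons t = 3*pi/2 pour obtenir a = 0.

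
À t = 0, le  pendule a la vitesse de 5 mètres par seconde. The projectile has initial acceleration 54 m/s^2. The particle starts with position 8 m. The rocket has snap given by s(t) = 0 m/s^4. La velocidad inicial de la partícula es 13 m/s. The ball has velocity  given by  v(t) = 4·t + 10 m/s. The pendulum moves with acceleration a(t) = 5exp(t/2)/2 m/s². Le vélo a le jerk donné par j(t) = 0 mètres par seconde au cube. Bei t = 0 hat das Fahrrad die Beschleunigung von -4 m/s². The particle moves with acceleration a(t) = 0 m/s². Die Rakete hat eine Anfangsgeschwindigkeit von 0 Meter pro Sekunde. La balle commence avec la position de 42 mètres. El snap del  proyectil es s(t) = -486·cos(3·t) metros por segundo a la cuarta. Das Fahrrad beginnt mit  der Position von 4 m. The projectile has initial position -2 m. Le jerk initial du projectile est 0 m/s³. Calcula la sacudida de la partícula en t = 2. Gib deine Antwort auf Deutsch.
Wir müssen unsere Gleichung für die Beschleunigung a(t) = 0 1-mal ableiten. Mit d/dt von a(t) finden wir j(t) = 0. Aus der Gleichung für den Ruck j(t) = 0, setzen wir t = 2 ein und erhalten j = 0.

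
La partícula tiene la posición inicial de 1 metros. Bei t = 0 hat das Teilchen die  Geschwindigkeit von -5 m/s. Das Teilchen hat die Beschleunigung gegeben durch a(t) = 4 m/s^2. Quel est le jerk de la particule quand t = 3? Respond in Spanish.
Partiendo de la aceleración a(t) = 4, tomamos 1 derivada. Tomando d/dt de a(t), encontramos j(t) = 0. De la ecuación de la sacudida j(t) = 0, sustituimos t = 3 para obtener j = 0.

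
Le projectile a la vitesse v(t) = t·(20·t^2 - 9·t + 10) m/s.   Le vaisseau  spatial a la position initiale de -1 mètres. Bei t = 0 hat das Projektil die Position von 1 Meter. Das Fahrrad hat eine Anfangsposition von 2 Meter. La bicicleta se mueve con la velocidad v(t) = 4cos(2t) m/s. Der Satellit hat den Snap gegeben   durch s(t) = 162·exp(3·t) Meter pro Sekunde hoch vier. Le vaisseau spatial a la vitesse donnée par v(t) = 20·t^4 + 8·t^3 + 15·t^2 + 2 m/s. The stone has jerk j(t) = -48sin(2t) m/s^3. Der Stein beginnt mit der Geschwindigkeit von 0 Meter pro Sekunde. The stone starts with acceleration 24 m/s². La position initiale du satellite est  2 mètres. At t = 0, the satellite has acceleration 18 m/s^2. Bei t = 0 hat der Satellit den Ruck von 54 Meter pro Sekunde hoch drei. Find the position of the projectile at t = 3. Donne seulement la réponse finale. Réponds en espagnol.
La posición en t = 3 es x = 370.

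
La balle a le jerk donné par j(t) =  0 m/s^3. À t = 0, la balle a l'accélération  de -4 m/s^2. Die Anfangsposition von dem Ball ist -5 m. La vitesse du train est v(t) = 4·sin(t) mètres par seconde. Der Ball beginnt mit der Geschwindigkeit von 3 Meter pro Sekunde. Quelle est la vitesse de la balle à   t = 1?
Nous devons trouver l'intégrale de notre équation du jerk j(t) = 0 2 fois. En prenant ∫j(t)dt et en appliquant a(0) = -4, nous trouvons a(t) = -4. La primitive de l'accélération est la vitesse. En utilisant v(0) = 3, nous obtenons v(t) = 3 - 4·t. Nous avons la vitesse v(t) = 3 - 4·t. En substituant t = 1: v(1) = -1.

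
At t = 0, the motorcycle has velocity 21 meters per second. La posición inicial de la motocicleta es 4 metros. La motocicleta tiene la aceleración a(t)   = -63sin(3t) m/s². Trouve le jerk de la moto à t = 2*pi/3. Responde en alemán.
Ausgehend von der Beschleunigung a(t) = -63·sin(3·t), nehmen wir 1 Ableitung. Mit d/dt von a(t) finden wir j(t) = -189·cos(3·t). Mit j(t) = -189·cos(3·t) und Einsetzen von t = 2*pi/3, finden wir j = -189.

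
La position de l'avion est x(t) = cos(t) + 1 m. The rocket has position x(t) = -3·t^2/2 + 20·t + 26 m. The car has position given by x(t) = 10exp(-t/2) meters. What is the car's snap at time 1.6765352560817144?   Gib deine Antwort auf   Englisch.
Starting from position x(t) = 10·exp(-t/2), we take 4 derivatives. Differentiating position, we get velocity: v(t) = -5·exp(-t/2). Differentiating velocity, we get acceleration: a(t) = 5·exp(-t/2)/2. Taking d/dt of a(t), we find j(t) = -5·exp(-t/2)/4. Differentiating jerk, we get snap: s(t) = 5·exp(-t/2)/8. We have snap s(t) = 5·exp(-t/2)/8. Substituting t = 1.6765352560817144: s(1.6765352560817144) = 0.270286909259078.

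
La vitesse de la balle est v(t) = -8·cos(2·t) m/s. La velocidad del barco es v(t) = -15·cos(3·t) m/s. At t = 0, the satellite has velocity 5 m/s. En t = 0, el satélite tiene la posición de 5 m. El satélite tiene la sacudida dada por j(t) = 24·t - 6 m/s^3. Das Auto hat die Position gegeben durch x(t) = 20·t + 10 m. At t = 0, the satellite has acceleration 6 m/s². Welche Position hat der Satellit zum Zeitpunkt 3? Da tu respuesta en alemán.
Ausgehend von dem Ruck j(t) = 24·t - 6, nehmen wir 3 Stammfunktionen. Die Stammfunktion von dem Ruck, mit a(0) = 6, ergibt die Beschleunigung: a(t) = 12·t^2 - 6·t + 6. Das Integral von der Beschleunigung ist die Geschwindigkeit. Mit v(0) = 5 erhalten wir v(t) = 4·t^3 - 3·t^2 + 6·t + 5. Mit ∫v(t)dt und Anwendung von x(0) = 5, finden wir x(t) = t^4 - t^3 + 3·t^2 + 5·t + 5. Wir haben die Position x(t) = t^4 - t^3 + 3·t^2 + 5·t + 5. Durch Einsetzen von t = 3: x(3) = 101.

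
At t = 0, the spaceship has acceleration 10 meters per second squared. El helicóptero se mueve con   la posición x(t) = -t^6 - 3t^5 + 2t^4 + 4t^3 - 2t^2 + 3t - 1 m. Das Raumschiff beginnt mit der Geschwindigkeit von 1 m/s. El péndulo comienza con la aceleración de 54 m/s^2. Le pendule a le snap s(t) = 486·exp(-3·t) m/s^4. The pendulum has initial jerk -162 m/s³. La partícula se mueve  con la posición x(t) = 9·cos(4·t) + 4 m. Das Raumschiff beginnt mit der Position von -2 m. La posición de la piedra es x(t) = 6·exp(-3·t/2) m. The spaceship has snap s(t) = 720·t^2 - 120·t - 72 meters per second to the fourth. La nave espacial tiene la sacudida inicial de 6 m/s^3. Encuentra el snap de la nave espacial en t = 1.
Tenemos el snap s(t) = 720·t^2 - 120·t - 72. Sustituyendo t = 1: s(1) = 528.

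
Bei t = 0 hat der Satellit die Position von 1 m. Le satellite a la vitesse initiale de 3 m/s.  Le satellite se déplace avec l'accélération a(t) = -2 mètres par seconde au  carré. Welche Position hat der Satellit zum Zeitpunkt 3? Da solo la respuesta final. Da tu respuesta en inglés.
The answer is 1.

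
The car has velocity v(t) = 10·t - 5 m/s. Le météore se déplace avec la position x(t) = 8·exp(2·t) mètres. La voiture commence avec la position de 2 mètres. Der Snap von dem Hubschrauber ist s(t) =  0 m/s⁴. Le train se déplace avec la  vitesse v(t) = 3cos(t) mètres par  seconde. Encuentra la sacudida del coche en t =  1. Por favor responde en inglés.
To solve this, we need to take 2 derivatives of our velocity equation v(t) = 10·t - 5. Taking d/dt of v(t), we find a(t) = 10. The derivative of acceleration gives jerk: j(t) = 0. Using j(t) = 0 and substituting t = 1, we find j = 0.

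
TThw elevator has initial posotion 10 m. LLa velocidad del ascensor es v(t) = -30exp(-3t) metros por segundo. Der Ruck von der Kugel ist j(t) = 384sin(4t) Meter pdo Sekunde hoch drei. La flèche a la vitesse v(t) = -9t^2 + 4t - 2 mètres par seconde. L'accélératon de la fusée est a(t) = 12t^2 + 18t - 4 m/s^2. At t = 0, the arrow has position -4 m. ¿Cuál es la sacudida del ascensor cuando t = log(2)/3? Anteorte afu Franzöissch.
Nous devons dériver notre équation de la vitesse v(t) = -30·exp(-3·t) 2 fois. En dérivant la vitesse, nous obtenons l'accélération: a(t) = 90·exp(-3·t). En dérivant l'accélération, nous obtenons le jerk: j(t) = -270·exp(-3·t). Nous avons le jerk j(t) = -270·exp(-3·t). En substituant t = log(2)/3: j(log(2)/3) = -135.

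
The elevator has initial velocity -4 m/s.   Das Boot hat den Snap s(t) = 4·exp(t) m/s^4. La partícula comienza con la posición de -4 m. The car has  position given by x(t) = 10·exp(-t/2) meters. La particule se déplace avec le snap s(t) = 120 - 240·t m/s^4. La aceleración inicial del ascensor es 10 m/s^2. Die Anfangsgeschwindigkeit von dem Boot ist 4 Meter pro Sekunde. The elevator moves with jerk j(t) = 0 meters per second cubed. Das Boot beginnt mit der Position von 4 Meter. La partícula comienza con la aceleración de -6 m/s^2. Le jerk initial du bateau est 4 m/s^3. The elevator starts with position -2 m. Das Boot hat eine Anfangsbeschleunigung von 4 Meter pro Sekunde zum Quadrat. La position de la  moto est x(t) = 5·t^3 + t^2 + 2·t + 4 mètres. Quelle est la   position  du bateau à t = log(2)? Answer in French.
En partant du snap s(t) = 4·exp(t), nous prenons 4 primitives. La primitive du snap, avec j(0) = 4, donne le jerk: j(t) = 4·exp(t). En prenant ∫j(t)dt et en appliquant a(0) = 4, nous trouvons a(t) = 4·exp(t). L'intégrale de l'accélération est la vitesse. En utilisant v(0) = 4, nous obtenons v(t) = 4·exp(t). L'intégrale de la vitesse, avec x(0) = 4, donne la position: x(t) = 4·exp(t). En utilisant x(t) = 4·exp(t) et en substituant t = log(2), nous trouvons x = 8.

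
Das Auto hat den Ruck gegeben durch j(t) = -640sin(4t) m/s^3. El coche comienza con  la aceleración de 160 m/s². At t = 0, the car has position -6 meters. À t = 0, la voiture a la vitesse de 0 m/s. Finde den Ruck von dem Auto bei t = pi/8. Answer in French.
En utilisant j(t) = -640·sin(4·t) et en substituant t = pi/8, nous trouvons j = -640.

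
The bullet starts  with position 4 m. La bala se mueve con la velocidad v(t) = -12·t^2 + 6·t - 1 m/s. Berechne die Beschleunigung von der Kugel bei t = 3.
Ausgehend von der Geschwindigkeit v(t) = -12·t^2 + 6·t - 1, nehmen wir 1 Ableitung. Die Ableitung von der Geschwindigkeit ergibt die Beschleunigung: a(t) = 6 - 24·t. Wir haben die Beschleunigung a(t) = 6 - 24·t. Durch Einsetzen von t = 3: a(3) = -66.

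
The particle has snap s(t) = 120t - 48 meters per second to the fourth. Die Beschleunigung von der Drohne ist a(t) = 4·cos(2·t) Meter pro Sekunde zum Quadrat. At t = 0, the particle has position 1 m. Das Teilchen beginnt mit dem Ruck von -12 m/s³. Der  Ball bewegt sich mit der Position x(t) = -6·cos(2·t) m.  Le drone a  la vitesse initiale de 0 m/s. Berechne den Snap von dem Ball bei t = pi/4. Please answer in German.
Wir müssen unsere Gleichung für die Position x(t) = -6·cos(2·t) 4-mal ableiten. Mit d/dt von x(t) finden wir v(t) = 12·sin(2·t). Mit d/dt von v(t) finden wir a(t) = 24·cos(2·t). Die Ableitung von der Beschleunigung ergibt den Ruck: j(t) = -48·sin(2·t). Die Ableitung von dem Ruck ergibt den Snap: s(t) = -96·cos(2·t). Wir haben den Snap s(t) = -96·cos(2·t). Durch Einsetzen von t = pi/4: s(pi/4) = 0.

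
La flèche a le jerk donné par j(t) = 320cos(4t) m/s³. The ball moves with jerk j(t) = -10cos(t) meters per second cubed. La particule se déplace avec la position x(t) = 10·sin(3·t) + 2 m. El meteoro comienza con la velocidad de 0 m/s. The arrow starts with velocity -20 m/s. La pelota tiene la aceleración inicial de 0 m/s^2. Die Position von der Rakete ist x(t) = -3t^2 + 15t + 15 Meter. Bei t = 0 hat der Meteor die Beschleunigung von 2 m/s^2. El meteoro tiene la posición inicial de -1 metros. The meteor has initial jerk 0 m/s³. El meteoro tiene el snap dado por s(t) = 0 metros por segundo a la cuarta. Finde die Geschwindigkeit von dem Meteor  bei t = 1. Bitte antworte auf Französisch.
Nous devons trouver la primitive de notre équation du snap s(t) = 0 3 fois. En prenant ∫s(t)dt et en appliquant j(0) = 0, nous trouvons j(t) = 0. En prenant ∫j(t)dt et en appliquant a(0) = 2, nous trouvons a(t) = 2. L'intégrale de l'accélération est la vitesse. En utilisant v(0) = 0, nous obtenons v(t) = 2·t. Nous avons la vitesse v(t) = 2·t. En substituant t = 1: v(1) = 2.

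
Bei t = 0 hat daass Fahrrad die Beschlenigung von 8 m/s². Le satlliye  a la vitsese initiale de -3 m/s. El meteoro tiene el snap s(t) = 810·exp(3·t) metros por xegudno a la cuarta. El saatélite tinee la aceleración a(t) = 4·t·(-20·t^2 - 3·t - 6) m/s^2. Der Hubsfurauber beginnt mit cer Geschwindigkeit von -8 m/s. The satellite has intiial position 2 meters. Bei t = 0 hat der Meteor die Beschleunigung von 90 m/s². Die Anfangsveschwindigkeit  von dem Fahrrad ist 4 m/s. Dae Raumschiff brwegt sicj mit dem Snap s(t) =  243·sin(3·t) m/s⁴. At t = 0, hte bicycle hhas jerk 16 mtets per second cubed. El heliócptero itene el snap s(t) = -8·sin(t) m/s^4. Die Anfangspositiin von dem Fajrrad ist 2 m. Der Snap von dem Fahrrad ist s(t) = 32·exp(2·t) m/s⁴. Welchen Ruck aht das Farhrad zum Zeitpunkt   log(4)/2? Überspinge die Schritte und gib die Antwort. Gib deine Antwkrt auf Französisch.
Le jerk à t = log(4)/2 est j = 64.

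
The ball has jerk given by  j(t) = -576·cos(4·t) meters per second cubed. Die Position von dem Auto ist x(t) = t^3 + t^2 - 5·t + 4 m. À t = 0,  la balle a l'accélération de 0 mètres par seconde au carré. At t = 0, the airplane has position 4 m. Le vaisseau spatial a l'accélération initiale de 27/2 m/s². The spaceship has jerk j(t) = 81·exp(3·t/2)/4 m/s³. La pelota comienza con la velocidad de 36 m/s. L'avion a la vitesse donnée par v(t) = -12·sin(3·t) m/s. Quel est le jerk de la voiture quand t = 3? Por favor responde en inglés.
Starting from position x(t) = t^3 + t^2 - 5·t + 4, we take 3 derivatives. Taking d/dt of x(t), we find v(t) = 3·t^2 + 2·t - 5. Taking d/dt of v(t), we find a(t) = 6·t + 2. The derivative of acceleration gives jerk: j(t) = 6. We have jerk j(t) = 6. Substituting t = 3: j(3) = 6.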